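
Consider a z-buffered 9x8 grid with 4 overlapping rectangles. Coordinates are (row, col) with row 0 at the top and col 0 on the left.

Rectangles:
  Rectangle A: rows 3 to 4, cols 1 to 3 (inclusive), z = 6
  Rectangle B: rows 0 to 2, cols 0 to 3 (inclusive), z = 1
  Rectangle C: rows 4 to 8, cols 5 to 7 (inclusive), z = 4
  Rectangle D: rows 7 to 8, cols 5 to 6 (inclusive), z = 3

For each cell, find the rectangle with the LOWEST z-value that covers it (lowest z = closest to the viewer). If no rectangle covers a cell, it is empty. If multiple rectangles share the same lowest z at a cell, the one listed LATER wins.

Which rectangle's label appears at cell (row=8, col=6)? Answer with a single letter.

Check cell (8,6):
  A: rows 3-4 cols 1-3 -> outside (row miss)
  B: rows 0-2 cols 0-3 -> outside (row miss)
  C: rows 4-8 cols 5-7 z=4 -> covers; best now C (z=4)
  D: rows 7-8 cols 5-6 z=3 -> covers; best now D (z=3)
Winner: D at z=3

Answer: D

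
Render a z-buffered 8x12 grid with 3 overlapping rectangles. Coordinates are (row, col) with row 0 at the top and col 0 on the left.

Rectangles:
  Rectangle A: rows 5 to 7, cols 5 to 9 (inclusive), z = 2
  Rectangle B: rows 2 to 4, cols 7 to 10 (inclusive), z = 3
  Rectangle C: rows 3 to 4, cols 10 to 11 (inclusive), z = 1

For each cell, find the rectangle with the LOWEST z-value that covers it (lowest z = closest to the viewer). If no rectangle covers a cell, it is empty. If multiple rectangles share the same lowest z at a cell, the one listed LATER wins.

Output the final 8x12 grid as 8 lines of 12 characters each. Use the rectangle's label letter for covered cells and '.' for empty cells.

............
............
.......BBBB.
.......BBBCC
.......BBBCC
.....AAAAA..
.....AAAAA..
.....AAAAA..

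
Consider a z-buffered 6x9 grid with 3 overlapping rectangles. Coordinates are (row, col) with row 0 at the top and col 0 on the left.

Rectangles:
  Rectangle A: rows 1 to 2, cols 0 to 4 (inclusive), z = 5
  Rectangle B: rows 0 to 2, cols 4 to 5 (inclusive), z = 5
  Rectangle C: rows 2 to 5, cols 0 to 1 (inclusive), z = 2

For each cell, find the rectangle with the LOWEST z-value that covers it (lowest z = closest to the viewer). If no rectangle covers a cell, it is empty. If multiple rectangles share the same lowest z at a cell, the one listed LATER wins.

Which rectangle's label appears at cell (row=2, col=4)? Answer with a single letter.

Answer: B

Derivation:
Check cell (2,4):
  A: rows 1-2 cols 0-4 z=5 -> covers; best now A (z=5)
  B: rows 0-2 cols 4-5 z=5 -> covers; best now B (z=5)
  C: rows 2-5 cols 0-1 -> outside (col miss)
Winner: B at z=5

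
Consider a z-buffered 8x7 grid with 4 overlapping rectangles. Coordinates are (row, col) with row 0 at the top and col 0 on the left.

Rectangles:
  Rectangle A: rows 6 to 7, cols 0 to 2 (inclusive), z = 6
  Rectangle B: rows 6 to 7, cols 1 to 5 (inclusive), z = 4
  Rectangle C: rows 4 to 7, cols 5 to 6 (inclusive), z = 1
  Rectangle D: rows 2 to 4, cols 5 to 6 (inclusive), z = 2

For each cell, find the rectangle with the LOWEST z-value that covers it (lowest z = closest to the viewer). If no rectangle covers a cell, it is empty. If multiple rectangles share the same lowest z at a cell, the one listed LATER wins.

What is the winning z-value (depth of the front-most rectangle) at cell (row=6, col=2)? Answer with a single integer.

Check cell (6,2):
  A: rows 6-7 cols 0-2 z=6 -> covers; best now A (z=6)
  B: rows 6-7 cols 1-5 z=4 -> covers; best now B (z=4)
  C: rows 4-7 cols 5-6 -> outside (col miss)
  D: rows 2-4 cols 5-6 -> outside (row miss)
Winner: B at z=4

Answer: 4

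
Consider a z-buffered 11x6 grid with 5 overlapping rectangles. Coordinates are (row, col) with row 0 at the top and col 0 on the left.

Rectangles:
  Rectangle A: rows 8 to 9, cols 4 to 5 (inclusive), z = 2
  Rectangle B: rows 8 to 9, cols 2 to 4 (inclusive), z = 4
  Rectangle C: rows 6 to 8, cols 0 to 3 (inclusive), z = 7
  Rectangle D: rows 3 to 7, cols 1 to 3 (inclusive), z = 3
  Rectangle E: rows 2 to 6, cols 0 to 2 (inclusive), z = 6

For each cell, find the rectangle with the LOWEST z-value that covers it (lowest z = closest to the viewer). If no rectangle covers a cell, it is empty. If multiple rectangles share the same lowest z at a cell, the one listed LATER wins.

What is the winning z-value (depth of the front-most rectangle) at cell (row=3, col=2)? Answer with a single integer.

Check cell (3,2):
  A: rows 8-9 cols 4-5 -> outside (row miss)
  B: rows 8-9 cols 2-4 -> outside (row miss)
  C: rows 6-8 cols 0-3 -> outside (row miss)
  D: rows 3-7 cols 1-3 z=3 -> covers; best now D (z=3)
  E: rows 2-6 cols 0-2 z=6 -> covers; best now D (z=3)
Winner: D at z=3

Answer: 3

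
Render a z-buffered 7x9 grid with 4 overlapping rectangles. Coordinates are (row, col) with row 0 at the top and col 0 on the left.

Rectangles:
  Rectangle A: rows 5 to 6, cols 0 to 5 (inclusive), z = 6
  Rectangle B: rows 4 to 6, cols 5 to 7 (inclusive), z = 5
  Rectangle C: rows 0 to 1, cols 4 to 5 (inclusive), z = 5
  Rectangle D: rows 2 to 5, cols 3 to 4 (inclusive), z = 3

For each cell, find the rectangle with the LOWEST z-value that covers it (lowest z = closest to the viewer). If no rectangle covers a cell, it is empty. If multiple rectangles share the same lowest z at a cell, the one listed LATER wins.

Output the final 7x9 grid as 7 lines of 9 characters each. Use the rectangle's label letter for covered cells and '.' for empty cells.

....CC...
....CC...
...DD....
...DD....
...DDBBB.
AAADDBBB.
AAAAABBB.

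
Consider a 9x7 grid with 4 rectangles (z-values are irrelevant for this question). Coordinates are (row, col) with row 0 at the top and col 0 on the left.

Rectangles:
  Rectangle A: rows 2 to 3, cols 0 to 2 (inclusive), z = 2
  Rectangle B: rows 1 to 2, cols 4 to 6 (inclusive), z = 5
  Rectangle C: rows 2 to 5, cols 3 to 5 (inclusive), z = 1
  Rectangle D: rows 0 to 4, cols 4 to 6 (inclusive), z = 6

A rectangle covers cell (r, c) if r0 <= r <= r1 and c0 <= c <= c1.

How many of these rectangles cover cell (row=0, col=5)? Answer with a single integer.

Check cell (0,5):
  A: rows 2-3 cols 0-2 -> outside (row miss)
  B: rows 1-2 cols 4-6 -> outside (row miss)
  C: rows 2-5 cols 3-5 -> outside (row miss)
  D: rows 0-4 cols 4-6 -> covers
Count covering = 1

Answer: 1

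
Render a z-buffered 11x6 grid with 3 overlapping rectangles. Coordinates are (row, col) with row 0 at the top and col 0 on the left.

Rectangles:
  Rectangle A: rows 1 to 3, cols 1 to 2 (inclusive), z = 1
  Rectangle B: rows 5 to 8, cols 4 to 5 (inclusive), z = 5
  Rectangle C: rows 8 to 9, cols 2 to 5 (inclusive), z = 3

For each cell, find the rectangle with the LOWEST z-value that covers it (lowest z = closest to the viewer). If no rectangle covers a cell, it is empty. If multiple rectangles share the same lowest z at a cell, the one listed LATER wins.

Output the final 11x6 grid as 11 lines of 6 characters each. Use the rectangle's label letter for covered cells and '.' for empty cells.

......
.AA...
.AA...
.AA...
......
....BB
....BB
....BB
..CCCC
..CCCC
......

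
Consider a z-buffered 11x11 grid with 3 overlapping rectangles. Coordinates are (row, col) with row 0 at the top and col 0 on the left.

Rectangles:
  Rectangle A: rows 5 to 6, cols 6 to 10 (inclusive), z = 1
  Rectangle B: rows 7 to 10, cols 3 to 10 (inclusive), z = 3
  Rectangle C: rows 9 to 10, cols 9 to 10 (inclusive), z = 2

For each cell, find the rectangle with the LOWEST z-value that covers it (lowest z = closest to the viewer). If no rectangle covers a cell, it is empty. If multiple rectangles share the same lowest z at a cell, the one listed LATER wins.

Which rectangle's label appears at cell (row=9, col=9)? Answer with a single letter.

Check cell (9,9):
  A: rows 5-6 cols 6-10 -> outside (row miss)
  B: rows 7-10 cols 3-10 z=3 -> covers; best now B (z=3)
  C: rows 9-10 cols 9-10 z=2 -> covers; best now C (z=2)
Winner: C at z=2

Answer: C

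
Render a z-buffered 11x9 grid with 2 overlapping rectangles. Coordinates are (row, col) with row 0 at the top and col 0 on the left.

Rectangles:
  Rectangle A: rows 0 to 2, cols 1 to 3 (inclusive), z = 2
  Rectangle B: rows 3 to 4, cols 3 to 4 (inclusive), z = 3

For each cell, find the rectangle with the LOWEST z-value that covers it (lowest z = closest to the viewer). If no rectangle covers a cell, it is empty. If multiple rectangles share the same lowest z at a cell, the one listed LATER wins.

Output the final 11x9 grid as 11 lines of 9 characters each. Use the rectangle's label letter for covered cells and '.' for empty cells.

.AAA.....
.AAA.....
.AAA.....
...BB....
...BB....
.........
.........
.........
.........
.........
.........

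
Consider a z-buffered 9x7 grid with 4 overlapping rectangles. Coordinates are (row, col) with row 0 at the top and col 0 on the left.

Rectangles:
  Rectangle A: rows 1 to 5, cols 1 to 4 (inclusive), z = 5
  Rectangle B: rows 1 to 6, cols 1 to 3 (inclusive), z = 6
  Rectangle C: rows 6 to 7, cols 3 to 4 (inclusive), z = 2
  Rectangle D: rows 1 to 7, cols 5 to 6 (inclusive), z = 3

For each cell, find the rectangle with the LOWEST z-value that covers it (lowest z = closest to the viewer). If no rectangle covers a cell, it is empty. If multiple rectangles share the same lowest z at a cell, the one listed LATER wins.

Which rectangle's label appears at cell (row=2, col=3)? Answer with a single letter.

Check cell (2,3):
  A: rows 1-5 cols 1-4 z=5 -> covers; best now A (z=5)
  B: rows 1-6 cols 1-3 z=6 -> covers; best now A (z=5)
  C: rows 6-7 cols 3-4 -> outside (row miss)
  D: rows 1-7 cols 5-6 -> outside (col miss)
Winner: A at z=5

Answer: A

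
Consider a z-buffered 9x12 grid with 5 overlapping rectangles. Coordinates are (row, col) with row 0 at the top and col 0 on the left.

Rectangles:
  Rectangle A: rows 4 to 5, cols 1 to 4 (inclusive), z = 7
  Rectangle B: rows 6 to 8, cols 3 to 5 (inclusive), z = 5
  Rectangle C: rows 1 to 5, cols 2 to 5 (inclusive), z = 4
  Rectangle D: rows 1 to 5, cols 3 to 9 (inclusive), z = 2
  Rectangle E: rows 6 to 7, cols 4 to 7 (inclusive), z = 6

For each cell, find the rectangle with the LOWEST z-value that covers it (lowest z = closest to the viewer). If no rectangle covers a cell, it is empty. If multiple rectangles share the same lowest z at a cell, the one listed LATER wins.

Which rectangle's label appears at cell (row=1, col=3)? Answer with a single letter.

Answer: D

Derivation:
Check cell (1,3):
  A: rows 4-5 cols 1-4 -> outside (row miss)
  B: rows 6-8 cols 3-5 -> outside (row miss)
  C: rows 1-5 cols 2-5 z=4 -> covers; best now C (z=4)
  D: rows 1-5 cols 3-9 z=2 -> covers; best now D (z=2)
  E: rows 6-7 cols 4-7 -> outside (row miss)
Winner: D at z=2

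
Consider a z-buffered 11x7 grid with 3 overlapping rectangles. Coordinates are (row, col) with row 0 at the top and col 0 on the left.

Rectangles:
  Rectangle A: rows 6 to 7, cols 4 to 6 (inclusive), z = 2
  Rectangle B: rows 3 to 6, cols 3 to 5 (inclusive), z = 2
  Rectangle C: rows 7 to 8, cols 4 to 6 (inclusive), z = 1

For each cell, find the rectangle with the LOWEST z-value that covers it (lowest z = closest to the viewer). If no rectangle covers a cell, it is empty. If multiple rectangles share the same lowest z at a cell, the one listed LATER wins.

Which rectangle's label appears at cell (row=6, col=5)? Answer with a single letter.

Answer: B

Derivation:
Check cell (6,5):
  A: rows 6-7 cols 4-6 z=2 -> covers; best now A (z=2)
  B: rows 3-6 cols 3-5 z=2 -> covers; best now B (z=2)
  C: rows 7-8 cols 4-6 -> outside (row miss)
Winner: B at z=2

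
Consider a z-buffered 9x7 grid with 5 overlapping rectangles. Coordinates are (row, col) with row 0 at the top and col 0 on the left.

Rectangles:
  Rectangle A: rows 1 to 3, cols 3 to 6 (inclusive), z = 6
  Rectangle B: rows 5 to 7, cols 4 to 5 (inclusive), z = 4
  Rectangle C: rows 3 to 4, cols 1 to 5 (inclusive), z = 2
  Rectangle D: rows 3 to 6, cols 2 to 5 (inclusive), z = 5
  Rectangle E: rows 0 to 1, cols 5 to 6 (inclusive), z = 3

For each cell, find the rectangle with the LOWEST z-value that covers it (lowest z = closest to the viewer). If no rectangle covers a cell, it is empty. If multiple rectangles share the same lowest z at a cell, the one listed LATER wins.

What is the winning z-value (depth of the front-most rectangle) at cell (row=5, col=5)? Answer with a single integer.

Answer: 4

Derivation:
Check cell (5,5):
  A: rows 1-3 cols 3-6 -> outside (row miss)
  B: rows 5-7 cols 4-5 z=4 -> covers; best now B (z=4)
  C: rows 3-4 cols 1-5 -> outside (row miss)
  D: rows 3-6 cols 2-5 z=5 -> covers; best now B (z=4)
  E: rows 0-1 cols 5-6 -> outside (row miss)
Winner: B at z=4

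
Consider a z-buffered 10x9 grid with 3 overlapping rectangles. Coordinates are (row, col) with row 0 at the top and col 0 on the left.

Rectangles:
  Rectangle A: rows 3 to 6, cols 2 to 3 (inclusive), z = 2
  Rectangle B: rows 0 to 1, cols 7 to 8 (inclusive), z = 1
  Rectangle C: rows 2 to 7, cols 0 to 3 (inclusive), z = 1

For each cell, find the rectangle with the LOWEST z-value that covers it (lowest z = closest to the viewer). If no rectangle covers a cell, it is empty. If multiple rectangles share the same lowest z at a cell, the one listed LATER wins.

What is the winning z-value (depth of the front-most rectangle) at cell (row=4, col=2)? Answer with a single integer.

Check cell (4,2):
  A: rows 3-6 cols 2-3 z=2 -> covers; best now A (z=2)
  B: rows 0-1 cols 7-8 -> outside (row miss)
  C: rows 2-7 cols 0-3 z=1 -> covers; best now C (z=1)
Winner: C at z=1

Answer: 1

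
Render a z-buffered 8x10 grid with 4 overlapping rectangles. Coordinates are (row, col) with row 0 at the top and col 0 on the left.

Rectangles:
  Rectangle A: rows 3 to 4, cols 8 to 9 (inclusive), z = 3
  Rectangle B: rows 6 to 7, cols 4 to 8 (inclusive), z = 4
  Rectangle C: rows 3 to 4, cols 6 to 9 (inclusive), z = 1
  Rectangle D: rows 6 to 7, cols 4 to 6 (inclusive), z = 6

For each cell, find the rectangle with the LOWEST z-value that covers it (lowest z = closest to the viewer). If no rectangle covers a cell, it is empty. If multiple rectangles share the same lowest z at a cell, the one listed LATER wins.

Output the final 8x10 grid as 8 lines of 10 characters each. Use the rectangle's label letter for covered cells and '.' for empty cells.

..........
..........
..........
......CCCC
......CCCC
..........
....BBBBB.
....BBBBB.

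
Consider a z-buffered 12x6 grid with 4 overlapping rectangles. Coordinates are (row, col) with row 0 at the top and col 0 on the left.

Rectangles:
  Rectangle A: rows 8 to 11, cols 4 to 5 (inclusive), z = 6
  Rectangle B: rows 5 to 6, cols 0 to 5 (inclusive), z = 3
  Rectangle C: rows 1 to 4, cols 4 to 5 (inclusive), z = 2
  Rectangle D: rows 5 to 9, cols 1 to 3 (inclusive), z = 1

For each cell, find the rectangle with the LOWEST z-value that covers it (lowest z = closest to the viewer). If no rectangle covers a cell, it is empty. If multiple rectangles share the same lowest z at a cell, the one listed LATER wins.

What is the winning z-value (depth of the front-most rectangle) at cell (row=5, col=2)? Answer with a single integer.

Check cell (5,2):
  A: rows 8-11 cols 4-5 -> outside (row miss)
  B: rows 5-6 cols 0-5 z=3 -> covers; best now B (z=3)
  C: rows 1-4 cols 4-5 -> outside (row miss)
  D: rows 5-9 cols 1-3 z=1 -> covers; best now D (z=1)
Winner: D at z=1

Answer: 1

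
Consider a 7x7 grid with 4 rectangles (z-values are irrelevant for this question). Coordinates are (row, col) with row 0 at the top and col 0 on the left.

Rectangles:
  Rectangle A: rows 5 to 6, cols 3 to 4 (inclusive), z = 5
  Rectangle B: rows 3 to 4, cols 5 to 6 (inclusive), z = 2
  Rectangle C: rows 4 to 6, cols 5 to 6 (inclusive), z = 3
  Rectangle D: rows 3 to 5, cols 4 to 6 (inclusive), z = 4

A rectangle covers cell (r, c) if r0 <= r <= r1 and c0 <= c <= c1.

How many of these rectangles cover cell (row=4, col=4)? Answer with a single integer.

Check cell (4,4):
  A: rows 5-6 cols 3-4 -> outside (row miss)
  B: rows 3-4 cols 5-6 -> outside (col miss)
  C: rows 4-6 cols 5-6 -> outside (col miss)
  D: rows 3-5 cols 4-6 -> covers
Count covering = 1

Answer: 1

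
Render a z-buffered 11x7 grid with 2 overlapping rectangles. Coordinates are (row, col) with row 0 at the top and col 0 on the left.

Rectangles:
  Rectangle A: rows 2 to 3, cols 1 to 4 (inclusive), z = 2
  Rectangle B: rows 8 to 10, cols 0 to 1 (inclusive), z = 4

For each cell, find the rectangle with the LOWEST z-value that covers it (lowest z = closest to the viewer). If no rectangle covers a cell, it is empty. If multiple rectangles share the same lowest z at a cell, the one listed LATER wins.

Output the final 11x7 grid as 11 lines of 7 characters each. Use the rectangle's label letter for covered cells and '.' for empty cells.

.......
.......
.AAAA..
.AAAA..
.......
.......
.......
.......
BB.....
BB.....
BB.....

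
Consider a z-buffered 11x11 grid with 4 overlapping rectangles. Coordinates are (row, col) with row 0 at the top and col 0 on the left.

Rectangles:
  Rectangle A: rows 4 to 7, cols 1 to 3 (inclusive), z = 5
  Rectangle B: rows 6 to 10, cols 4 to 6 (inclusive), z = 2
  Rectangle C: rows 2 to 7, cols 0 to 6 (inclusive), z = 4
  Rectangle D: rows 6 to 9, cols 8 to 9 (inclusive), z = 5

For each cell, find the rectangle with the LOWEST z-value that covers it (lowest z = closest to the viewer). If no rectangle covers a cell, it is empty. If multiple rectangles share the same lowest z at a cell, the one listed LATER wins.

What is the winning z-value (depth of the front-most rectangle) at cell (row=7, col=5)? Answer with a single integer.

Check cell (7,5):
  A: rows 4-7 cols 1-3 -> outside (col miss)
  B: rows 6-10 cols 4-6 z=2 -> covers; best now B (z=2)
  C: rows 2-7 cols 0-6 z=4 -> covers; best now B (z=2)
  D: rows 6-9 cols 8-9 -> outside (col miss)
Winner: B at z=2

Answer: 2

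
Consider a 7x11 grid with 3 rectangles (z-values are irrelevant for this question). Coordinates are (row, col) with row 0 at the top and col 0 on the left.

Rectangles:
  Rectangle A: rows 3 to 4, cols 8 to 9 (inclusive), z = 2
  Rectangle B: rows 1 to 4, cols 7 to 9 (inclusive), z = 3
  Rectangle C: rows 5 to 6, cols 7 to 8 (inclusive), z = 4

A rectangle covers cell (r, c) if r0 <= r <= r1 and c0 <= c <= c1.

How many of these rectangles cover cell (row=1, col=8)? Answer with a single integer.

Check cell (1,8):
  A: rows 3-4 cols 8-9 -> outside (row miss)
  B: rows 1-4 cols 7-9 -> covers
  C: rows 5-6 cols 7-8 -> outside (row miss)
Count covering = 1

Answer: 1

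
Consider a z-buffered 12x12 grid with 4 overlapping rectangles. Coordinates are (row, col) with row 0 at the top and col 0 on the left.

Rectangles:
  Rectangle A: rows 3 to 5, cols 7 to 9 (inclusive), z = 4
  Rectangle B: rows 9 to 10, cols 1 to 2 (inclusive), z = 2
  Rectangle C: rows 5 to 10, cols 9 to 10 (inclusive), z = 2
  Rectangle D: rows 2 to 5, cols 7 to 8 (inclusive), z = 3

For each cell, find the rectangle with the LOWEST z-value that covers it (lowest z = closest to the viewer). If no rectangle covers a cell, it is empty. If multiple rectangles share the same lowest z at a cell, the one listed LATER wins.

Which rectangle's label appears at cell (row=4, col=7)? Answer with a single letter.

Check cell (4,7):
  A: rows 3-5 cols 7-9 z=4 -> covers; best now A (z=4)
  B: rows 9-10 cols 1-2 -> outside (row miss)
  C: rows 5-10 cols 9-10 -> outside (row miss)
  D: rows 2-5 cols 7-8 z=3 -> covers; best now D (z=3)
Winner: D at z=3

Answer: D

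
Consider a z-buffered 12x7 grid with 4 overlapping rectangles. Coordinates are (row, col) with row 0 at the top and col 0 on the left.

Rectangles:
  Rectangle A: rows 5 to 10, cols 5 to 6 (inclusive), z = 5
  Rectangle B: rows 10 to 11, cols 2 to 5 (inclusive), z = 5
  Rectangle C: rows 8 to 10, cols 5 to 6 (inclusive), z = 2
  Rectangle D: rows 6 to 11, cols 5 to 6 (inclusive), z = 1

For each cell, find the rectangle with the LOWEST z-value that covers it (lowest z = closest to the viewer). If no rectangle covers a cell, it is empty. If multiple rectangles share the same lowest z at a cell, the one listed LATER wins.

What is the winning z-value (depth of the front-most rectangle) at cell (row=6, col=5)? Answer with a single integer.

Check cell (6,5):
  A: rows 5-10 cols 5-6 z=5 -> covers; best now A (z=5)
  B: rows 10-11 cols 2-5 -> outside (row miss)
  C: rows 8-10 cols 5-6 -> outside (row miss)
  D: rows 6-11 cols 5-6 z=1 -> covers; best now D (z=1)
Winner: D at z=1

Answer: 1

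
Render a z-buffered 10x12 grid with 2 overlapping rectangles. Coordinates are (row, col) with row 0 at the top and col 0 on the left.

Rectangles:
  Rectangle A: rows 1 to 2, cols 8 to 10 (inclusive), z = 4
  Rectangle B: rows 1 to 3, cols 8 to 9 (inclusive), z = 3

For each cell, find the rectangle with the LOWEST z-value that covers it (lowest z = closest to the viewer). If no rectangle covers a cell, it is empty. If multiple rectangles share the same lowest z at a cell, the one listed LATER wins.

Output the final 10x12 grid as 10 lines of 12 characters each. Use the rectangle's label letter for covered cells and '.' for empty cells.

............
........BBA.
........BBA.
........BB..
............
............
............
............
............
............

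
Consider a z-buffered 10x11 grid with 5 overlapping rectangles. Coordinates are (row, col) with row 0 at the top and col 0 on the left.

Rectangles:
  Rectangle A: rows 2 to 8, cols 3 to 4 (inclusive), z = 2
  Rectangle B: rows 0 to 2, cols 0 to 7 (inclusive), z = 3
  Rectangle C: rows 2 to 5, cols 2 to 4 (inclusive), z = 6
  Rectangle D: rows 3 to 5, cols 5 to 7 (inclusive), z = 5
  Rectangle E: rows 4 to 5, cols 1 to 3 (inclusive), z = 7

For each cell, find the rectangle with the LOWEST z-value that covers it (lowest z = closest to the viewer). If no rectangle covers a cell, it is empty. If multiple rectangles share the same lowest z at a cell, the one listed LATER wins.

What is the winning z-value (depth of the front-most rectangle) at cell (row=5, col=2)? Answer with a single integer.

Check cell (5,2):
  A: rows 2-8 cols 3-4 -> outside (col miss)
  B: rows 0-2 cols 0-7 -> outside (row miss)
  C: rows 2-5 cols 2-4 z=6 -> covers; best now C (z=6)
  D: rows 3-5 cols 5-7 -> outside (col miss)
  E: rows 4-5 cols 1-3 z=7 -> covers; best now C (z=6)
Winner: C at z=6

Answer: 6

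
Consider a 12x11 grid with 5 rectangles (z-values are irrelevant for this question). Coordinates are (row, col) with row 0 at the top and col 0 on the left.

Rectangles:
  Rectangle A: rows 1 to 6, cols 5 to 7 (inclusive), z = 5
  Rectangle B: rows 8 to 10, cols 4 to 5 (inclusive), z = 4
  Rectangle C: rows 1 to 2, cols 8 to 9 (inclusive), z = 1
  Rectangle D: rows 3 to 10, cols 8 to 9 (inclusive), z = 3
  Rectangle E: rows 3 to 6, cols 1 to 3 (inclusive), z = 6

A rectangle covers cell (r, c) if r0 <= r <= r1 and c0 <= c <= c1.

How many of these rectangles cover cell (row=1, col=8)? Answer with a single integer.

Check cell (1,8):
  A: rows 1-6 cols 5-7 -> outside (col miss)
  B: rows 8-10 cols 4-5 -> outside (row miss)
  C: rows 1-2 cols 8-9 -> covers
  D: rows 3-10 cols 8-9 -> outside (row miss)
  E: rows 3-6 cols 1-3 -> outside (row miss)
Count covering = 1

Answer: 1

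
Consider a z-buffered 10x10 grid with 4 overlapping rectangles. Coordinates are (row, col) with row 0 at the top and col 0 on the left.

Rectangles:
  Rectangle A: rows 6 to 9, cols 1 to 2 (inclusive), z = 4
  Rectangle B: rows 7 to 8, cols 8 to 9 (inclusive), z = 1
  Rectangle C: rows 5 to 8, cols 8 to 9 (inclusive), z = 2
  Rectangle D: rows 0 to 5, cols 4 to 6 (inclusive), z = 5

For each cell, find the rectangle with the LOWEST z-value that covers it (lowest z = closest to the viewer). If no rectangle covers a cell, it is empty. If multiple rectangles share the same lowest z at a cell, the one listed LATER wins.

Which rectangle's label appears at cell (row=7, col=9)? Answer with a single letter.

Answer: B

Derivation:
Check cell (7,9):
  A: rows 6-9 cols 1-2 -> outside (col miss)
  B: rows 7-8 cols 8-9 z=1 -> covers; best now B (z=1)
  C: rows 5-8 cols 8-9 z=2 -> covers; best now B (z=1)
  D: rows 0-5 cols 4-6 -> outside (row miss)
Winner: B at z=1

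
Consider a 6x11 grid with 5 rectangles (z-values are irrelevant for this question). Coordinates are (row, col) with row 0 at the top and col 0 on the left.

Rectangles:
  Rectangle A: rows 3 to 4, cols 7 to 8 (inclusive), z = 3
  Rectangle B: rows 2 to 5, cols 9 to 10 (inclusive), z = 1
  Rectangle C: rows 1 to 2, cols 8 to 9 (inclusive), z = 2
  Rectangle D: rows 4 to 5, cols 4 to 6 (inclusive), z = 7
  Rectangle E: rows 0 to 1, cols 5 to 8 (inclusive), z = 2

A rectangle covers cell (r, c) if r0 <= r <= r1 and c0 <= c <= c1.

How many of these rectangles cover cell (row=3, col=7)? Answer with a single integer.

Answer: 1

Derivation:
Check cell (3,7):
  A: rows 3-4 cols 7-8 -> covers
  B: rows 2-5 cols 9-10 -> outside (col miss)
  C: rows 1-2 cols 8-9 -> outside (row miss)
  D: rows 4-5 cols 4-6 -> outside (row miss)
  E: rows 0-1 cols 5-8 -> outside (row miss)
Count covering = 1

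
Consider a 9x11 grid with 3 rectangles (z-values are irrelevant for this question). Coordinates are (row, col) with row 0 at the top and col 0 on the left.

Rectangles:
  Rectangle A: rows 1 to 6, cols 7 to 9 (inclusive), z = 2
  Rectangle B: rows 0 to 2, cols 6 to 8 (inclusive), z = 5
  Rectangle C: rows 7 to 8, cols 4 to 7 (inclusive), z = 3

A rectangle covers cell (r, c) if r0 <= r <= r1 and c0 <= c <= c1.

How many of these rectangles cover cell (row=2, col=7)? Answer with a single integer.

Answer: 2

Derivation:
Check cell (2,7):
  A: rows 1-6 cols 7-9 -> covers
  B: rows 0-2 cols 6-8 -> covers
  C: rows 7-8 cols 4-7 -> outside (row miss)
Count covering = 2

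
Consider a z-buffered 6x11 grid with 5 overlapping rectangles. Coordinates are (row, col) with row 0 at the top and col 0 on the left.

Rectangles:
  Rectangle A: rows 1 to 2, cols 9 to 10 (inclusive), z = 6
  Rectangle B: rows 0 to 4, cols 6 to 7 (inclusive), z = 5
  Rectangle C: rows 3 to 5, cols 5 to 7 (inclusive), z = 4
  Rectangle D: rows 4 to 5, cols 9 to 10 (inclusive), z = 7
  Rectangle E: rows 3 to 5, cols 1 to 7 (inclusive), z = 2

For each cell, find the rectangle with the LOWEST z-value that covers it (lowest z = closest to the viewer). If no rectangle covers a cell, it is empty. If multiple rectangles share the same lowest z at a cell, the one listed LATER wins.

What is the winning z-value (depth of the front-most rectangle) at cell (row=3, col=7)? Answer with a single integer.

Check cell (3,7):
  A: rows 1-2 cols 9-10 -> outside (row miss)
  B: rows 0-4 cols 6-7 z=5 -> covers; best now B (z=5)
  C: rows 3-5 cols 5-7 z=4 -> covers; best now C (z=4)
  D: rows 4-5 cols 9-10 -> outside (row miss)
  E: rows 3-5 cols 1-7 z=2 -> covers; best now E (z=2)
Winner: E at z=2

Answer: 2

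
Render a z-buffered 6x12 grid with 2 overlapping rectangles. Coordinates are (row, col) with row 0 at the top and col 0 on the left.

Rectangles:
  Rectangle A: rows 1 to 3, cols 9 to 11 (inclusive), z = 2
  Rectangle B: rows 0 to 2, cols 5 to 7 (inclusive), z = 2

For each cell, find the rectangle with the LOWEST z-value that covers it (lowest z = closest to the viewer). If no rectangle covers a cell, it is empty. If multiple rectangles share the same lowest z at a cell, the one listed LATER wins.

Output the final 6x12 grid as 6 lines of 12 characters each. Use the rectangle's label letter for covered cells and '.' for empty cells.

.....BBB....
.....BBB.AAA
.....BBB.AAA
.........AAA
............
............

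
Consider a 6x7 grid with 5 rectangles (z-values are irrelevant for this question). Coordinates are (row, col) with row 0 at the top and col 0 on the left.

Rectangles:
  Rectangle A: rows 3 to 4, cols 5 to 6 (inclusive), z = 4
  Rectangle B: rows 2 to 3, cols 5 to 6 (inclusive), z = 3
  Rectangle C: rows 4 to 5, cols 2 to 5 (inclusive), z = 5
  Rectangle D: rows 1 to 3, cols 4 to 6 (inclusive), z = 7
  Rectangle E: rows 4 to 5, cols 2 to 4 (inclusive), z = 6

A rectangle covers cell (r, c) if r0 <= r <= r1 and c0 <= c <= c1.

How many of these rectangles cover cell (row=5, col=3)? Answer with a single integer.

Check cell (5,3):
  A: rows 3-4 cols 5-6 -> outside (row miss)
  B: rows 2-3 cols 5-6 -> outside (row miss)
  C: rows 4-5 cols 2-5 -> covers
  D: rows 1-3 cols 4-6 -> outside (row miss)
  E: rows 4-5 cols 2-4 -> covers
Count covering = 2

Answer: 2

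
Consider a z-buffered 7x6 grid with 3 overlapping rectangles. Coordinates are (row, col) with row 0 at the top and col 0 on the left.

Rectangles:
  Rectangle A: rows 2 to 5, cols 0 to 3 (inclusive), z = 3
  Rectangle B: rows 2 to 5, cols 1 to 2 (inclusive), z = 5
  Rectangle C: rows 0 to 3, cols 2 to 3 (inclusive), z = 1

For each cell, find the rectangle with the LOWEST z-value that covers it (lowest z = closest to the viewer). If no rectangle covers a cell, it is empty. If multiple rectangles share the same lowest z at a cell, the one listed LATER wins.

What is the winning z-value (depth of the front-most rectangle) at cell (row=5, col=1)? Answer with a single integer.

Check cell (5,1):
  A: rows 2-5 cols 0-3 z=3 -> covers; best now A (z=3)
  B: rows 2-5 cols 1-2 z=5 -> covers; best now A (z=3)
  C: rows 0-3 cols 2-3 -> outside (row miss)
Winner: A at z=3

Answer: 3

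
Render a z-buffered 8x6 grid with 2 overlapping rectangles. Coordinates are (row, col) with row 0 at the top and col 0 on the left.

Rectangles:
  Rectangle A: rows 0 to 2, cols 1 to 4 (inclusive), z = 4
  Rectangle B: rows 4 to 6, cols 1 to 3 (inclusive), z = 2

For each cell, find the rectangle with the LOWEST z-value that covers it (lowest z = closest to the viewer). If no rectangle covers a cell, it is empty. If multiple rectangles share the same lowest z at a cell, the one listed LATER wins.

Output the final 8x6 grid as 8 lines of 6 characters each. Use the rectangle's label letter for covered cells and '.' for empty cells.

.AAAA.
.AAAA.
.AAAA.
......
.BBB..
.BBB..
.BBB..
......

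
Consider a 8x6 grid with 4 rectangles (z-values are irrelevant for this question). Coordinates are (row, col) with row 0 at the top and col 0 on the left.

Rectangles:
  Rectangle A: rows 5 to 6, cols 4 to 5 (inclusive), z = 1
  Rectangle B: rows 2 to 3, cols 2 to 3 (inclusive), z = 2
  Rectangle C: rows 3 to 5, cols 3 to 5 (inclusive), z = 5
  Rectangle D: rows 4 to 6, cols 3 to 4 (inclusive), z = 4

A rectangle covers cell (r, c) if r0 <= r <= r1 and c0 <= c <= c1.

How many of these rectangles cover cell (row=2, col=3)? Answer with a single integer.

Answer: 1

Derivation:
Check cell (2,3):
  A: rows 5-6 cols 4-5 -> outside (row miss)
  B: rows 2-3 cols 2-3 -> covers
  C: rows 3-5 cols 3-5 -> outside (row miss)
  D: rows 4-6 cols 3-4 -> outside (row miss)
Count covering = 1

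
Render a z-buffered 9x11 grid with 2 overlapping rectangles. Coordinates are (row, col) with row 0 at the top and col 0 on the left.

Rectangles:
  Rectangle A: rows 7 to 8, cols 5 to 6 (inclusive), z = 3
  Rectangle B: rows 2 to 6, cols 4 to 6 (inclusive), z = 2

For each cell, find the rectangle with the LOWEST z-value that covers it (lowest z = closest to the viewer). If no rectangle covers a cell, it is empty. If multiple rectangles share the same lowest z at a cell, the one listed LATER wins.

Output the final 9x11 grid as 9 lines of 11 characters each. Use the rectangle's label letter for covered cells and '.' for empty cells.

...........
...........
....BBB....
....BBB....
....BBB....
....BBB....
....BBB....
.....AA....
.....AA....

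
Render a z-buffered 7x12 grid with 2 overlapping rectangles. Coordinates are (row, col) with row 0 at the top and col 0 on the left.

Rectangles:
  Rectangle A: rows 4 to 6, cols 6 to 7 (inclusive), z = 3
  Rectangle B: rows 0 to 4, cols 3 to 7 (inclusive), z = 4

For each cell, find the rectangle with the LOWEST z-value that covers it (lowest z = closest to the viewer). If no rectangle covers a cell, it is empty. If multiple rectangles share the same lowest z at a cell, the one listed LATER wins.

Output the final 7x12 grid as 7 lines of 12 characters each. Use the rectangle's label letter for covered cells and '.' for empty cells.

...BBBBB....
...BBBBB....
...BBBBB....
...BBBBB....
...BBBAA....
......AA....
......AA....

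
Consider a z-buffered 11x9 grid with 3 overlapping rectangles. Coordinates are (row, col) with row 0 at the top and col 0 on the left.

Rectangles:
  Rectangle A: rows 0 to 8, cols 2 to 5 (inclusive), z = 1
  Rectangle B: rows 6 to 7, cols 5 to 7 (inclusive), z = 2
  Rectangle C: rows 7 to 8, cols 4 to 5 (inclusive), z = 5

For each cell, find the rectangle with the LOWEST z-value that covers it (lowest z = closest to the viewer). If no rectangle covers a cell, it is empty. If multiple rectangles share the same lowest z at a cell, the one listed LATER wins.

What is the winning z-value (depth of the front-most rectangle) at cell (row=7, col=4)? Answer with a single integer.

Answer: 1

Derivation:
Check cell (7,4):
  A: rows 0-8 cols 2-5 z=1 -> covers; best now A (z=1)
  B: rows 6-7 cols 5-7 -> outside (col miss)
  C: rows 7-8 cols 4-5 z=5 -> covers; best now A (z=1)
Winner: A at z=1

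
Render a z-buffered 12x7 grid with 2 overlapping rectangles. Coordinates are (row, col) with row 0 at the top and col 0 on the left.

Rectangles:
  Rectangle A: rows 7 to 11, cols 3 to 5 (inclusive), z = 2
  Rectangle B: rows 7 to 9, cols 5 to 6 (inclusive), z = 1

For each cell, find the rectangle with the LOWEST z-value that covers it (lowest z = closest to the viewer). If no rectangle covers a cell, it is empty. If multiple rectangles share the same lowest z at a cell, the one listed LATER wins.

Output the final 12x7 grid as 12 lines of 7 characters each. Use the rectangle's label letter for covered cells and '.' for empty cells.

.......
.......
.......
.......
.......
.......
.......
...AABB
...AABB
...AABB
...AAA.
...AAA.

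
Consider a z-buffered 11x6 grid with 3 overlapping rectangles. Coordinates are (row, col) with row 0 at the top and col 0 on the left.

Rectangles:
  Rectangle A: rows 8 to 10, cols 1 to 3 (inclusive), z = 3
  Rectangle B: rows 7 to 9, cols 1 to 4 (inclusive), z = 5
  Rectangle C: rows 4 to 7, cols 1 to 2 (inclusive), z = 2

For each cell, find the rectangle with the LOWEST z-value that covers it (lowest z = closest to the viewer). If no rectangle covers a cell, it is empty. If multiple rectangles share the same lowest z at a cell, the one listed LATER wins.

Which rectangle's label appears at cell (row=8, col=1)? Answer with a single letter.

Answer: A

Derivation:
Check cell (8,1):
  A: rows 8-10 cols 1-3 z=3 -> covers; best now A (z=3)
  B: rows 7-9 cols 1-4 z=5 -> covers; best now A (z=3)
  C: rows 4-7 cols 1-2 -> outside (row miss)
Winner: A at z=3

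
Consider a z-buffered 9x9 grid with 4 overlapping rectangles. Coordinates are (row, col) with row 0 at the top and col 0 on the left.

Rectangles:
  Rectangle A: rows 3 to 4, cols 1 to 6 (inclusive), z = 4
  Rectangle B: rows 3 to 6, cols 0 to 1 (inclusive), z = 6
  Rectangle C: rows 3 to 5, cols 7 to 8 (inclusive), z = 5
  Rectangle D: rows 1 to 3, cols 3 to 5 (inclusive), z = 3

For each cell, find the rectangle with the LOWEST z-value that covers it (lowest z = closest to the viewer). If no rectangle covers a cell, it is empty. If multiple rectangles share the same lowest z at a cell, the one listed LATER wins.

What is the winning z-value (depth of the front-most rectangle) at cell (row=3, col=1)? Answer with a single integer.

Answer: 4

Derivation:
Check cell (3,1):
  A: rows 3-4 cols 1-6 z=4 -> covers; best now A (z=4)
  B: rows 3-6 cols 0-1 z=6 -> covers; best now A (z=4)
  C: rows 3-5 cols 7-8 -> outside (col miss)
  D: rows 1-3 cols 3-5 -> outside (col miss)
Winner: A at z=4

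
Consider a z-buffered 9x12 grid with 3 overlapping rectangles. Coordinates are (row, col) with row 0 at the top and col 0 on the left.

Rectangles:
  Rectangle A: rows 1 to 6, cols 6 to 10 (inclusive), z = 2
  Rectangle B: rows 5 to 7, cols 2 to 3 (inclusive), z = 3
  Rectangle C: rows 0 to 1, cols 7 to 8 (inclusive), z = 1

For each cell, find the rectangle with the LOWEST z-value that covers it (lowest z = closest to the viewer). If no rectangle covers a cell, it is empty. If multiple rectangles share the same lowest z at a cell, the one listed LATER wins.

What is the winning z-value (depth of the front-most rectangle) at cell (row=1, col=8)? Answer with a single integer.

Answer: 1

Derivation:
Check cell (1,8):
  A: rows 1-6 cols 6-10 z=2 -> covers; best now A (z=2)
  B: rows 5-7 cols 2-3 -> outside (row miss)
  C: rows 0-1 cols 7-8 z=1 -> covers; best now C (z=1)
Winner: C at z=1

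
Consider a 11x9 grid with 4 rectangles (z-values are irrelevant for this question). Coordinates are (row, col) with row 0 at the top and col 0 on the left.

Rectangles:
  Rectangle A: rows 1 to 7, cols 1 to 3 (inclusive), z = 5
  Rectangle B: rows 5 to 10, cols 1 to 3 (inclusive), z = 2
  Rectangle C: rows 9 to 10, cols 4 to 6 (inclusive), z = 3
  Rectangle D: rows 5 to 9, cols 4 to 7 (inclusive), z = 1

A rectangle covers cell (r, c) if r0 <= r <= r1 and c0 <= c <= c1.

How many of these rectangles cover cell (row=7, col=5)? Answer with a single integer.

Answer: 1

Derivation:
Check cell (7,5):
  A: rows 1-7 cols 1-3 -> outside (col miss)
  B: rows 5-10 cols 1-3 -> outside (col miss)
  C: rows 9-10 cols 4-6 -> outside (row miss)
  D: rows 5-9 cols 4-7 -> covers
Count covering = 1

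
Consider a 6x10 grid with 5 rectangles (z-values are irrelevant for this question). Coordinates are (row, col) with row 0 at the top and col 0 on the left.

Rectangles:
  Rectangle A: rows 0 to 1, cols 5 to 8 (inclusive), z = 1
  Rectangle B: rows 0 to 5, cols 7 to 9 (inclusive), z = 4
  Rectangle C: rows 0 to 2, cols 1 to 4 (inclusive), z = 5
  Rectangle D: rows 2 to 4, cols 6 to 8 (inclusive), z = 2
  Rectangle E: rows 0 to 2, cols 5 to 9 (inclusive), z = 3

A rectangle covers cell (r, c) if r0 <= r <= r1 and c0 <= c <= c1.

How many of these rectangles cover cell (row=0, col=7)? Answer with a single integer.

Check cell (0,7):
  A: rows 0-1 cols 5-8 -> covers
  B: rows 0-5 cols 7-9 -> covers
  C: rows 0-2 cols 1-4 -> outside (col miss)
  D: rows 2-4 cols 6-8 -> outside (row miss)
  E: rows 0-2 cols 5-9 -> covers
Count covering = 3

Answer: 3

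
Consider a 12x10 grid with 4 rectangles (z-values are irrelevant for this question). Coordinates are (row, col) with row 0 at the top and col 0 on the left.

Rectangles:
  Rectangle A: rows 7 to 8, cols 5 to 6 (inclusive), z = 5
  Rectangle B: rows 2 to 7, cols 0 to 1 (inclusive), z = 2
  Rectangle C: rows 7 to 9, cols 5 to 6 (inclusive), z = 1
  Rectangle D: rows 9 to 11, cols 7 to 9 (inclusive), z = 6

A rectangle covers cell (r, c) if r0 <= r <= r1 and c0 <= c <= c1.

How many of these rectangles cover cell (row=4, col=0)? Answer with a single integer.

Check cell (4,0):
  A: rows 7-8 cols 5-6 -> outside (row miss)
  B: rows 2-7 cols 0-1 -> covers
  C: rows 7-9 cols 5-6 -> outside (row miss)
  D: rows 9-11 cols 7-9 -> outside (row miss)
Count covering = 1

Answer: 1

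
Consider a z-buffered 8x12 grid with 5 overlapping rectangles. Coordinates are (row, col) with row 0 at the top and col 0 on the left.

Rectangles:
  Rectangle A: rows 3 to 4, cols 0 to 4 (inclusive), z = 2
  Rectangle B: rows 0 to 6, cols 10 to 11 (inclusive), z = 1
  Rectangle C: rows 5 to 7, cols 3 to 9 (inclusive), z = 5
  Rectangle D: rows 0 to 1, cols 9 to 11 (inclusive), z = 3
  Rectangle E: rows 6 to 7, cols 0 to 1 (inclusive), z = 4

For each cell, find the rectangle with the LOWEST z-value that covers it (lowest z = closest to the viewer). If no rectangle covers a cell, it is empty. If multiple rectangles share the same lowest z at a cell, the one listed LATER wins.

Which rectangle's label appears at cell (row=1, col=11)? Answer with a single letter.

Answer: B

Derivation:
Check cell (1,11):
  A: rows 3-4 cols 0-4 -> outside (row miss)
  B: rows 0-6 cols 10-11 z=1 -> covers; best now B (z=1)
  C: rows 5-7 cols 3-9 -> outside (row miss)
  D: rows 0-1 cols 9-11 z=3 -> covers; best now B (z=1)
  E: rows 6-7 cols 0-1 -> outside (row miss)
Winner: B at z=1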